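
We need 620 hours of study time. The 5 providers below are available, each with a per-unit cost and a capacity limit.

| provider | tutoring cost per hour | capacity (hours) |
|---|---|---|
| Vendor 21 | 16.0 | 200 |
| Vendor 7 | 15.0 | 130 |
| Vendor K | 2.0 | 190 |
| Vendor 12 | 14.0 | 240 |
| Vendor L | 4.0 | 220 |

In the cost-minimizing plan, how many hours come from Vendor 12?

Fill from the cheapest provider first.
Vendor K (2.0): use full 190 — 430 hours to go.
Vendor L (4.0): use full 220 — 210 hours to go.
Take 210 from Vendor 12 at 14.0 to finish.
Vendor 7, Vendor 21: unused.

210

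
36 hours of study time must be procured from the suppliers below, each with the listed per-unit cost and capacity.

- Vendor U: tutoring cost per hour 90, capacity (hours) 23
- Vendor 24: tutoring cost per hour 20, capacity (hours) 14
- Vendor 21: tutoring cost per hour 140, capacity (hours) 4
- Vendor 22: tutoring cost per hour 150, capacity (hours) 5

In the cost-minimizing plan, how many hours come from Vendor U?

Use suppliers in increasing cost order.
Vendor 24 at 20: take all 14 hours → 22 still needed.
Take 22 from Vendor U at 90 to finish.
Vendor 21, Vendor 22: unused.

22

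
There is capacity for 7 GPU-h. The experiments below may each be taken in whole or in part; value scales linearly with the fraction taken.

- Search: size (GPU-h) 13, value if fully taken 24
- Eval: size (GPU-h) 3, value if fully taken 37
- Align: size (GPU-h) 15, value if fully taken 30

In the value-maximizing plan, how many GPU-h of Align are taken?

Sort by value density: Eval 37/3≈12.3, Align 30/15≈2, Search 24/13≈1.85.
Eval: take in full, 3 GPU-h for value 37 — 4 left.
4 GPU-h left: a 4/15 share of Align gives 30×4/15 = 8.

4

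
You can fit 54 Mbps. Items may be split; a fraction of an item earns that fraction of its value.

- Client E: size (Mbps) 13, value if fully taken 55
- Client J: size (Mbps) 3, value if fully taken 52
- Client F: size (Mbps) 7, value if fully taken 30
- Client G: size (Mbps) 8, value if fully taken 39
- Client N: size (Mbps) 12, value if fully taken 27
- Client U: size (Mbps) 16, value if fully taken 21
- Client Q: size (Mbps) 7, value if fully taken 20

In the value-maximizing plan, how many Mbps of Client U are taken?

Rank by value-to-size ratio: Client J 52/3≈17.3, Client G 39/8≈4.88, Client F 30/7≈4.29, Client E 55/13≈4.23, Client Q 20/7≈2.86, Client N 27/12≈2.25, Client U 21/16≈1.31.
Client J: take in full, 3 Mbps for value 52 — 51 left.
All 8 Mbps of Client G fit (value 39) — 43 remain.
All 7 Mbps of Client F fit (value 30) — 36 remain.
All 13 Mbps of Client E fit (value 55) — 23 remain.
All 7 Mbps of Client Q fit (value 20) — 16 remain.
Take all of Client N (12 Mbps, value 27) — 4 Mbps left.
4 Mbps left: a 4/16 share of Client U gives 21×4/16 = 5.25.

4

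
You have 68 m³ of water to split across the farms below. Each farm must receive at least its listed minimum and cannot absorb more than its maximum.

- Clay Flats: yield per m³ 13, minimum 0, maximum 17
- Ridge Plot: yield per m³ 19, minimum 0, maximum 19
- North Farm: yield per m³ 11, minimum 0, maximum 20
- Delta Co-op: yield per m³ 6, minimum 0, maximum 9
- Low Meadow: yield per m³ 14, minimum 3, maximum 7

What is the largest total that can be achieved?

Meeting every minimum uses 0+0+0+0+3 = 3 m³, leaving 65.
Rank by yield per m³: Ridge Plot 19 > Low Meadow 14 > Clay Flats 13 > North Farm 11 > Delta Co-op 6.
Give Ridge Plot 19 more to hit its cap of 19 ; 46 left.
Low Meadow: +4 to 7 (cap) ; 42 left.
Give Clay Flats 17 more to hit its cap of 17 ; 25 left.
Give North Farm 20 more to hit its cap of 20 ; 5 left.
Only 5 left; Delta Co-op takes them to reach 5.
Total = 13×17 + 19×19 + 11×20 + 6×5 + 14×7 = 930.

930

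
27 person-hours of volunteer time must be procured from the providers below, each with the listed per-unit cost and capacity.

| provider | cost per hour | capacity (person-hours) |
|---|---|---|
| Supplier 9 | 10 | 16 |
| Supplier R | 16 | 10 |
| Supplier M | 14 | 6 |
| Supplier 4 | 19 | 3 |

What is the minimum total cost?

324

Use providers in increasing cost order.
Supplier 9 at 10: take all 16 person-hours ; 11 still needed.
Take 6 from Supplier M at 14 ; need 5 more.
Take 5 from Supplier R at 16 to finish.
Supplier 4: unused.
Cost = 16×10 + 6×14 + 5×16 = 324.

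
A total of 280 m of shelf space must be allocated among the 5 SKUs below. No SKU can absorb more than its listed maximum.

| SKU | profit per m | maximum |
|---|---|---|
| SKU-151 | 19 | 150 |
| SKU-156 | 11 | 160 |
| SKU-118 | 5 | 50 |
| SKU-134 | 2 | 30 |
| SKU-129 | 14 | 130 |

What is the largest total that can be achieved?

4670

Rank by profit per m: SKU-151 19 > SKU-129 14 > SKU-156 11 > SKU-118 5 > SKU-134 2.
SKU-151 takes 150 to reach its cap of 150 ; 130 left.
SKU-129 takes 130 to reach its cap of 130 ; 0 left.
Total = 19×150 + 14×130 = 4670.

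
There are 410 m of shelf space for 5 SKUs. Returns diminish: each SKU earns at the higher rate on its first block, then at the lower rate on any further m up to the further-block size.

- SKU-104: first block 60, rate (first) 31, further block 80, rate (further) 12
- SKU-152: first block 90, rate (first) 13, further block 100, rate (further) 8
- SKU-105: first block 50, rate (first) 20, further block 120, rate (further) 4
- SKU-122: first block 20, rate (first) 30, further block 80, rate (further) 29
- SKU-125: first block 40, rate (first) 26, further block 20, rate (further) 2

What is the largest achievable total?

8830

Treat each block as its own option and order by rate: SKU-104/first 31 > SKU-122/first 30 > SKU-122/second 29 > SKU-125/first 26 > SKU-105/first 20 > SKU-152/first 13 > SKU-104/second 12 > SKU-152/second 8 > SKU-105/second 4 > SKU-125/second 2.
SKU-104 first at 31: fill all 60 ; 350 left.
Fill SKU-122 first block (20 at 30) ; 330 left.
SKU-122/second (29): +80 ; 250 left.
SKU-125 first at 26: fill all 40 ; 210 left.
SKU-105/first (20): +50 ; 160 left.
Fill SKU-152 first block (90 at 13) ; 70 left.
70 remain; put them into SKU-104 second at 12.
Total = 31×60 + 30×20 + 29×80 + 26×40 + 20×50 + 13×90 + 12×70 = 8830.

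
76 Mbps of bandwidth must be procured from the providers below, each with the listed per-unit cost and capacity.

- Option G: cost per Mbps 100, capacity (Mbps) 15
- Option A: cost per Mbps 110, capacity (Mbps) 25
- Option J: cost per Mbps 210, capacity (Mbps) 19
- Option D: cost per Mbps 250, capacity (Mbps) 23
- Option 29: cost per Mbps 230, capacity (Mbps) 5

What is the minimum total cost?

Fill from the cheapest provider first.
Option G at 100: take all 15 Mbps ; 61 still needed.
Option A (110): use full 25 ; 36 Mbps to go.
Option J (210): use full 19 ; 17 Mbps to go.
Take 5 from Option 29 at 230 ; need 12 more.
Option D (250): take the remaining 12 ; done.
Cost = 15×100 + 25×110 + 19×210 + 5×230 + 12×250 = 12390.

12390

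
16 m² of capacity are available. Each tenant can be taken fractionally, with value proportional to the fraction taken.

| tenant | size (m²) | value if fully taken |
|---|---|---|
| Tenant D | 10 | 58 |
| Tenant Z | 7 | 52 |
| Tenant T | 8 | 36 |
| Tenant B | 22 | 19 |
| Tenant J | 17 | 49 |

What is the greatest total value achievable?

104.2

Sort by value density: Tenant Z 52/7≈7.43, Tenant D 58/10≈5.8, Tenant T 36/8≈4.5, Tenant J 49/17≈2.88, Tenant B 19/22≈0.864.
Tenant Z: take in full, 7 m² for value 52 — 9 left.
9 m² left: a 9/10 share of Tenant D gives 58×9/10 = 52.2.
Total value = 104.2.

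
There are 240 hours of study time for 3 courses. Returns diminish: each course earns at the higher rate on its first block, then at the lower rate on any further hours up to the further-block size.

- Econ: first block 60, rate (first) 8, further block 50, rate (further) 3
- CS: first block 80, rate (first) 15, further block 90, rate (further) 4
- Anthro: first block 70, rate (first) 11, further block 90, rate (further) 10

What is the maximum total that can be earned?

2870

Treat each block as its own option and order by rate: CS/tier1 15 > Anthro/tier1 11 > Anthro/tier2 10 > Econ/tier1 8 > CS/tier2 4 > Econ/tier2 3.
CS/tier1 (15): +80 → 160 left.
Fill Anthro tier1 block (70 at 11) → 90 left.
Anthro/tier2 (10): +90 → 0 left.
Total = 15×80 + 11×70 + 10×90 = 2870.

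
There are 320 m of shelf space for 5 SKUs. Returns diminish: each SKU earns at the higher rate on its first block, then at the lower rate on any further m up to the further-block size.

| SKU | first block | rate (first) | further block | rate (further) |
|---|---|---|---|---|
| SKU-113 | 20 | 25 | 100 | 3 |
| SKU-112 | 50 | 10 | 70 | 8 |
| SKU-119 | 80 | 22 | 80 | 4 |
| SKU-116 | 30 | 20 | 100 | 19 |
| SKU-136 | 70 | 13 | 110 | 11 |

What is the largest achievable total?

5890

Rank every tier by rate: SKU-113/tier1 25 > SKU-119/tier1 22 > SKU-116/tier1 20 > SKU-116/tier2 19 > SKU-136/tier1 13 > SKU-136/tier2 11 > SKU-112/tier1 10 > SKU-112/tier2 8 > SKU-119/tier2 4 > SKU-113/tier2 3.
Fill SKU-113 tier1 block (20 at 25) — 300 left.
SKU-119 tier1 at 22: fill all 80 — 220 left.
Fill SKU-116 tier1 block (30 at 20) — 190 left.
SKU-116/tier2 (19): +100 — 90 left.
SKU-136 tier1 at 13: fill all 70 — 20 left.
SKU-136/tier2: +20 of 110 at 11; pool empty.
Total = 25×20 + 22×80 + 20×30 + 19×100 + 13×70 + 11×20 = 5890.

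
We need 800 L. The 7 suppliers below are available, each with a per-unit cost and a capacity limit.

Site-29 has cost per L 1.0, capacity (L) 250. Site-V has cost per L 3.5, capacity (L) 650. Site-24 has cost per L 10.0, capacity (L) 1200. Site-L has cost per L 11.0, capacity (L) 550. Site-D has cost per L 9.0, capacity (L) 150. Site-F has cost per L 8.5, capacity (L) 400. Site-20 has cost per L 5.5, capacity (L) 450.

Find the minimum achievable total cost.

2175

Cheapest first:
Site-29 at 1.0: take all 250 L → 550 still needed.
Site-V at 3.5: take 550 of its 650 → requirement met.
Site-20, Site-F, Site-D, Site-24, Site-L: unused.
Cost = 250×1.0 + 550×3.5 = 2175.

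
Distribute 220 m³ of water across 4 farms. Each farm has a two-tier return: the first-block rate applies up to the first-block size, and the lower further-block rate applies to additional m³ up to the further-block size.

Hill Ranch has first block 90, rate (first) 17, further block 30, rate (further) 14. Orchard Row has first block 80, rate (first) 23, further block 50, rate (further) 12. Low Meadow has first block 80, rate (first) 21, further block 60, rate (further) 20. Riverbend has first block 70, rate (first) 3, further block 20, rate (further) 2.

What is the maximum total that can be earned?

4720

Rank every tier by rate: Orchard Row/T1 23 > Low Meadow/T1 21 > Low Meadow/T2 20 > Hill Ranch/T1 17 > Hill Ranch/T2 14 > Orchard Row/T2 12 > Riverbend/T1 3 > Riverbend/T2 2.
Orchard Row/T1 (23): +80 — 140 left.
Low Meadow T1 at 21: fill all 80 — 60 left.
Low Meadow/T2 (20): +60 — 0 left.
Total = 23×80 + 21×80 + 20×60 = 4720.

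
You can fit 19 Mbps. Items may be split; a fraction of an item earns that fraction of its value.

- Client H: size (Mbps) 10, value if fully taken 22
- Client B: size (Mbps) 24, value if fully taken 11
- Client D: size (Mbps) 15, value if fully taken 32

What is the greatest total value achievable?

41.2

Best value per unit of size first: Client H 22/10≈2.2, Client D 32/15≈2.13, Client B 11/24≈0.458.
Client H: take in full, 10 Mbps for value 22 — 9 left.
Only 9 Mbps remain; take 9/15 of Client D for value 32×9/15 = 19.2.
Total value = 41.2.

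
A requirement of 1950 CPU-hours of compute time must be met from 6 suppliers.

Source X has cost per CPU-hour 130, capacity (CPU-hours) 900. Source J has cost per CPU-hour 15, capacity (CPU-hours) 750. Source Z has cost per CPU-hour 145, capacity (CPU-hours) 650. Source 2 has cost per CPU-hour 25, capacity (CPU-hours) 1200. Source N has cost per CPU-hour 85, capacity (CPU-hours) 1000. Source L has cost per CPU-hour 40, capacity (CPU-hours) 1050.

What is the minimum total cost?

Cheapest first:
Take 750 from Source J at 15 ; need 1200 more.
Take 1200 from Source 2 at 25 ; need 0 more.
Source L, Source N, Source X, Source Z: unused.
Cost = 750×15 + 1200×25 = 41250.

41250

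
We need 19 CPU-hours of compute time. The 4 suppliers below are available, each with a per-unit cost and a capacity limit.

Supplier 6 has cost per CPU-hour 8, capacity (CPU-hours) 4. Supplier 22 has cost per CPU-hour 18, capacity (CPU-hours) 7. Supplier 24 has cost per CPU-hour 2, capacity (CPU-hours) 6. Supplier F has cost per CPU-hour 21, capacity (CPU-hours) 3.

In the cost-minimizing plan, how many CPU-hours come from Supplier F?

Fill from the cheapest supplier first.
Take 6 from Supplier 24 at 2 → need 13 more.
Supplier 6 at 8: take all 4 CPU-hours → 9 still needed.
Take 7 from Supplier 22 at 18 → need 2 more.
Supplier F at 21: take 2 of its 3 → requirement met.

2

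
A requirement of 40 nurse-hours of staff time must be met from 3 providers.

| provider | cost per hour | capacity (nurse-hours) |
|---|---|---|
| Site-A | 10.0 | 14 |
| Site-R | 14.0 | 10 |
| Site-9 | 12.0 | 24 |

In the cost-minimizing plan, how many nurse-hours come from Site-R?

Cheapest first:
Take 14 from Site-A at 10.0 ; need 26 more.
Site-9 (12.0): use full 24 ; 2 nurse-hours to go.
Take 2 from Site-R at 14.0 to finish.

2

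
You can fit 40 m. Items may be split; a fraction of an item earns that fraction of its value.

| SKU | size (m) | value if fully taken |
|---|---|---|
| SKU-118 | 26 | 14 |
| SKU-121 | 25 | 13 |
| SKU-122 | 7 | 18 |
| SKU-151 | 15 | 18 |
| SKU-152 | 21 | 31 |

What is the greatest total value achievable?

Best value per unit of size first: SKU-122 18/7≈2.57, SKU-152 31/21≈1.48, SKU-151 18/15≈1.2, SKU-118 14/26≈0.538, SKU-121 13/25≈0.52.
Take all of SKU-122 (7 m, value 18) → 33 m left.
Take all of SKU-152 (21 m, value 31) → 12 m left.
Only 12 m remain; take 12/15 of SKU-151 for value 18×12/15 = 14.4.
Total value = 63.4.

63.4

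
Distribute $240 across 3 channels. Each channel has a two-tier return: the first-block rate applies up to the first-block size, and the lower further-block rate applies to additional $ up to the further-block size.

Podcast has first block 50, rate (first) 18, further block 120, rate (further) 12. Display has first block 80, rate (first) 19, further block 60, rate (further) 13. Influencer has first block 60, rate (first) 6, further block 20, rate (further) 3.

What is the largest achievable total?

Order all 6 blocks by rate: Display/tier1 19 > Podcast/tier1 18 > Display/tier2 13 > Podcast/tier2 12 > Influencer/tier1 6 > Influencer/tier2 3.
Fill Display tier1 block (80 at 19) — 160 left.
Podcast tier1 at 18: fill all 50 — 110 left.
Fill Display tier2 block (60 at 13) — 50 left.
Podcast tier2 at 12: only 50 left, fill 50.
Total = 19×80 + 18×50 + 13×60 + 12×50 = 3800.

3800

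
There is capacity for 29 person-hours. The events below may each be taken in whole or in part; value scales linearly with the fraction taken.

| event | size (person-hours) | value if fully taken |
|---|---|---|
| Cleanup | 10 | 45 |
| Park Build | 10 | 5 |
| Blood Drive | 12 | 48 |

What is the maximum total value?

Rank by value-to-size ratio: Cleanup 45/10≈4.5, Blood Drive 48/12≈4, Park Build 5/10≈0.5.
Take all of Cleanup (10 person-hours, value 45) ; 19 person-hours left.
All 12 person-hours of Blood Drive fit (value 48) ; 7 remain.
Only 7 person-hours remain; take 7/10 of Park Build for value 5×7/10 = 3.5.
Total value = 96.5.

96.5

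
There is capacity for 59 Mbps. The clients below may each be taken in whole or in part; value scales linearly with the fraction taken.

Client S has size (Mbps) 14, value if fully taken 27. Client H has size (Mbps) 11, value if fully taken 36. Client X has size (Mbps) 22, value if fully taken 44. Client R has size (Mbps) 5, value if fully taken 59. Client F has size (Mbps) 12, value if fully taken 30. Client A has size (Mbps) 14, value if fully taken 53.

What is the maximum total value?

212

Rank by value-to-size ratio: Client R 59/5≈11.8, Client A 53/14≈3.79, Client H 36/11≈3.27, Client F 30/12≈2.5, Client X 44/22≈2, Client S 27/14≈1.93.
All 5 Mbps of Client R fit (value 59) → 54 remain.
All 14 Mbps of Client A fit (value 53) → 40 remain.
Take all of Client H (11 Mbps, value 36) → 29 Mbps left.
Take all of Client F (12 Mbps, value 30) → 17 Mbps left.
17 Mbps left: a 17/22 share of Client X gives 44×17/22 = 34.
Total value = 212.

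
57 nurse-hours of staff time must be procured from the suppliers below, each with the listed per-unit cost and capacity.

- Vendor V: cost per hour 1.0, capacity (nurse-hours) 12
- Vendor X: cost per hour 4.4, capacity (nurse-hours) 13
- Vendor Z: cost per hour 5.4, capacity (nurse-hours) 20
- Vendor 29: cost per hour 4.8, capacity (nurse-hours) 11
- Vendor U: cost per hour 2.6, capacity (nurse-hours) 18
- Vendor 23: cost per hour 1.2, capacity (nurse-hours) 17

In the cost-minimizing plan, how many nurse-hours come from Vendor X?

10

Fill from the cheapest supplier first.
Take 12 from Vendor V at 1.0 → need 45 more.
Vendor 23 (1.2): use full 17 → 28 nurse-hours to go.
Take 18 from Vendor U at 2.6 → need 10 more.
Vendor X (4.4): take the remaining 10 → done.
Vendor 29, Vendor Z: unused.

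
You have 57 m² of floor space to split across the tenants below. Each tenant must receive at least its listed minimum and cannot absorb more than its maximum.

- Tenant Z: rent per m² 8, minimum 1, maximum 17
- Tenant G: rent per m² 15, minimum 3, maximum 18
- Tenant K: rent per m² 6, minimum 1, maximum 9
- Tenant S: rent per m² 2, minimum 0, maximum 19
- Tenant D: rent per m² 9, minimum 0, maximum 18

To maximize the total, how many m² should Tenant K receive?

4

Meeting every minimum uses 1+3+1+0+0 = 5 m², leaving 52.
Highest rent per m² first: Tenant G 15 > Tenant D 9 > Tenant Z 8 > Tenant K 6 > Tenant S 2.
Give Tenant G 15 more to hit its cap of 18 → 37 left.
Give Tenant D 18 more to hit its cap of 18 → 19 left.
Tenant Z takes 16 more to reach its cap of 17 → 3 left.
Tenant K: +3 (room for 8) → 4. Pool exhausted.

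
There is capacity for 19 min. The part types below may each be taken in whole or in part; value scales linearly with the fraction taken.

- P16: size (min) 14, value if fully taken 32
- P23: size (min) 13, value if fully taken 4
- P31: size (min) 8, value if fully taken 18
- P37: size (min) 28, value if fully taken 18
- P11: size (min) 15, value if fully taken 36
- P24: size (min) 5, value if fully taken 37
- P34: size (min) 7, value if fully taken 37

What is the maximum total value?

90.8

Best value per unit of size first: P24 37/5≈7.4, P34 37/7≈5.29, P11 36/15≈2.4, P16 32/14≈2.29, P31 18/8≈2.25, P37 18/28≈0.643, P23 4/13≈0.308.
All 5 min of P24 fit (value 37) ; 14 remain.
P34: take in full, 7 min for value 37 ; 7 left.
Fill the last 7 min with part of P11: 7/15 of it earns 16.8.
Total value = 90.8.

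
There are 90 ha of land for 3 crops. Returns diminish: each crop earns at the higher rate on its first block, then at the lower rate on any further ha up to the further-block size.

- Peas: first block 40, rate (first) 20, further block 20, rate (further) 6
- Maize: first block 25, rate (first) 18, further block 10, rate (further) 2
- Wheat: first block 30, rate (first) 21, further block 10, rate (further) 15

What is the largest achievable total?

1790

Rank every tier by rate: Wheat/first 21 > Peas/first 20 > Maize/first 18 > Wheat/second 15 > Peas/second 6 > Maize/second 2.
Wheat/first (21): +30 ; 60 left.
Peas first at 20: fill all 40 ; 20 left.
Maize first at 18: only 20 left, fill 20.
Total = 21×30 + 20×40 + 18×20 = 1790.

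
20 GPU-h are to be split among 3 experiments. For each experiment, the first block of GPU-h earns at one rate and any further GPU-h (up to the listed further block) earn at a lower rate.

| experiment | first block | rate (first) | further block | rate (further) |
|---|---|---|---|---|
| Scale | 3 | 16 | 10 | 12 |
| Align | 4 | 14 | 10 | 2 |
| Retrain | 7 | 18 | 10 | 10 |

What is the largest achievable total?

302

Treat each block as its own option and order by rate: Retrain/tier1 18 > Scale/tier1 16 > Align/tier1 14 > Scale/tier2 12 > Retrain/tier2 10 > Align/tier2 2.
Fill Retrain tier1 block (7 at 18) — 13 left.
Scale/tier1 (16): +3 — 10 left.
Align tier1 at 14: fill all 4 — 6 left.
Scale tier2 at 12: only 6 left, fill 6.
Total = 18×7 + 16×3 + 14×4 + 12×6 = 302.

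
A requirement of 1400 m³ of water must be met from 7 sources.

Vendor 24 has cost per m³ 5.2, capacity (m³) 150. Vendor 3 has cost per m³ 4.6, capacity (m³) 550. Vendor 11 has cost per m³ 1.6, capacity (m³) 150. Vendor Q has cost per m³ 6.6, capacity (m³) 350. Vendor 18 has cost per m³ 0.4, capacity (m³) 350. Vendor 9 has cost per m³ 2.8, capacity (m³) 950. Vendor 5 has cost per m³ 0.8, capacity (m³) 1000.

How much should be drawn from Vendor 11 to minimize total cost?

50

Use sources in increasing cost order.
Take 350 from Vendor 18 at 0.4 → need 1050 more.
Vendor 5 at 0.8: take all 1000 m³ → 50 still needed.
Vendor 11 (1.6): take the remaining 50 → done.
Vendor 9, Vendor 3, Vendor 24, Vendor Q: unused.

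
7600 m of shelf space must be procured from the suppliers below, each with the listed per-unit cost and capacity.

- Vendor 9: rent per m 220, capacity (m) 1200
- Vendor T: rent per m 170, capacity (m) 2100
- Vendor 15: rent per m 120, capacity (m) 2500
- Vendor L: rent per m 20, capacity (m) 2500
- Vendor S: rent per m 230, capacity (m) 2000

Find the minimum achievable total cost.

Use suppliers in increasing cost order.
Vendor L (20): use full 2500 — 5100 m to go.
Take 2500 from Vendor 15 at 120 — need 2600 more.
Vendor T (170): use full 2100 — 500 m to go.
Take 500 from Vendor 9 at 220 to finish.
Vendor S: unused.
Cost = 2500×20 + 2500×120 + 2100×170 + 500×220 = 817000.

817000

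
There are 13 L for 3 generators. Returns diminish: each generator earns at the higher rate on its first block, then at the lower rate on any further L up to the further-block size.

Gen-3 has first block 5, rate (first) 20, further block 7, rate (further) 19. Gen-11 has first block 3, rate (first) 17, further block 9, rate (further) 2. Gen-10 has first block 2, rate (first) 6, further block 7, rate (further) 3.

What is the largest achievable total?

250

Rank every tier by rate: Gen-3/tier1 20 > Gen-3/tier2 19 > Gen-11/tier1 17 > Gen-10/tier1 6 > Gen-10/tier2 3 > Gen-11/tier2 2.
Fill Gen-3 tier1 block (5 at 20) ; 8 left.
Gen-3/tier2 (19): +7 ; 1 left.
Gen-11/tier1: +1 of 3 at 17; pool empty.
Total = 20×5 + 19×7 + 17×1 = 250.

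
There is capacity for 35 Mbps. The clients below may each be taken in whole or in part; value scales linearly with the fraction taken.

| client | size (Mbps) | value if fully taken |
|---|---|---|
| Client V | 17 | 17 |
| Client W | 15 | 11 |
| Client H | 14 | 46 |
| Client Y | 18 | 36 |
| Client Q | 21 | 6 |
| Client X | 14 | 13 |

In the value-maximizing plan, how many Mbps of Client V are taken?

Rank by value-to-size ratio: Client H 46/14≈3.29, Client Y 36/18≈2, Client V 17/17≈1, Client X 13/14≈0.929, Client W 11/15≈0.733, Client Q 6/21≈0.286.
Client H: take in full, 14 Mbps for value 46 — 21 left.
All 18 Mbps of Client Y fit (value 36) — 3 remain.
Only 3 Mbps remain; take 3/17 of Client V for value 17×3/17 = 3.

3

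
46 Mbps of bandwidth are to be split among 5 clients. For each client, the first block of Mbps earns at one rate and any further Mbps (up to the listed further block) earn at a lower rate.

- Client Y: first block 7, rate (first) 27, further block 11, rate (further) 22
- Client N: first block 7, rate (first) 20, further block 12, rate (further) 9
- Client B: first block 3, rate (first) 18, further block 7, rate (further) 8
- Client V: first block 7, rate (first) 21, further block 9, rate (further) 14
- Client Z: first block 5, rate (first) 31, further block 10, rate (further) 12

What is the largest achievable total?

1011

Treat each block as its own option and order by rate: Client Z/tier1 31 > Client Y/tier1 27 > Client Y/tier2 22 > Client V/tier1 21 > Client N/tier1 20 > Client B/tier1 18 > Client V/tier2 14 > Client Z/tier2 12 > Client N/tier2 9 > Client B/tier2 8.
Fill Client Z tier1 block (5 at 31) — 41 left.
Client Y/tier1 (27): +7 — 34 left.
Client Y tier2 at 22: fill all 11 — 23 left.
Fill Client V tier1 block (7 at 21) — 16 left.
Client N/tier1 (20): +7 — 9 left.
Client B/tier1 (18): +3 — 6 left.
Client V tier2 at 14: only 6 left, fill 6.
Total = 31×5 + 27×7 + 22×11 + 21×7 + 20×7 + 18×3 + 14×6 = 1011.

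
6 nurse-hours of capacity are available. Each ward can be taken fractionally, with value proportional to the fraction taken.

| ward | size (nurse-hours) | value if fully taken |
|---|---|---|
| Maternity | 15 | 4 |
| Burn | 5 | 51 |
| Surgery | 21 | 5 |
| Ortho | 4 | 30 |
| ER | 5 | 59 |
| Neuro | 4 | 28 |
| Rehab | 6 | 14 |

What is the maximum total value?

69.2

Rank by value-to-size ratio: ER 59/5≈11.8, Burn 51/5≈10.2, Ortho 30/4≈7.5, Neuro 28/4≈7, Rehab 14/6≈2.33, Maternity 4/15≈0.267, Surgery 5/21≈0.238.
ER: take in full, 5 nurse-hours for value 59 — 1 left.
1 nurse-hours left: a 1/5 share of Burn gives 51×1/5 = 10.2.
Total value = 69.2.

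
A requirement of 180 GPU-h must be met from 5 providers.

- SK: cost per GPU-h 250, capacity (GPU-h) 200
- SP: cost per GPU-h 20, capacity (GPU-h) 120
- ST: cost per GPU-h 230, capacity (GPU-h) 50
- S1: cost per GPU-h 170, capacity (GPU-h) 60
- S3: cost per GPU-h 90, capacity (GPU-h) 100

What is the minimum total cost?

7800

Use providers in increasing cost order.
SP at 20: take all 120 GPU-h → 60 still needed.
S3 at 90: take 60 of its 100 → requirement met.
S1, ST, SK: unused.
Cost = 120×20 + 60×90 = 7800.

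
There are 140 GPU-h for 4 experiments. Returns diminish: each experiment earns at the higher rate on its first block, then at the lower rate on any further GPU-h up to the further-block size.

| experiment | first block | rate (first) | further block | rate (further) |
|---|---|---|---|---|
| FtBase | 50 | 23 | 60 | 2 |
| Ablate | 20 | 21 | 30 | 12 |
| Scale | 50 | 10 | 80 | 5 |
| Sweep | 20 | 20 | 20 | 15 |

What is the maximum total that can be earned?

Rank every tier by rate: FtBase/tier1 23 > Ablate/tier1 21 > Sweep/tier1 20 > Sweep/tier2 15 > Ablate/tier2 12 > Scale/tier1 10 > Scale/tier2 5 > FtBase/tier2 2.
FtBase/tier1 (23): +50 — 90 left.
Fill Ablate tier1 block (20 at 21) — 70 left.
Sweep/tier1 (20): +20 — 50 left.
Sweep/tier2 (15): +20 — 30 left.
Ablate tier2 at 12: fill all 30 — 0 left.
Total = 23×50 + 21×20 + 20×20 + 15×20 + 12×30 = 2630.

2630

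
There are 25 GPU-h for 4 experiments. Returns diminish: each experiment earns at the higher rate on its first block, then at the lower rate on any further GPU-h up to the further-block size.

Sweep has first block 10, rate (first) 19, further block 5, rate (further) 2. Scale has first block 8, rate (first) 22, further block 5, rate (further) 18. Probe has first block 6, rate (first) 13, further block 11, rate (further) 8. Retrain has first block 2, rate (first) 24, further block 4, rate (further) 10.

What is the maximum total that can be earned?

504

Rank every tier by rate: Retrain/first 24 > Scale/first 22 > Sweep/first 19 > Scale/second 18 > Probe/first 13 > Retrain/second 10 > Probe/second 8 > Sweep/second 2.
Retrain first at 24: fill all 2 — 23 left.
Scale first at 22: fill all 8 — 15 left.
Sweep/first (19): +10 — 5 left.
Scale second at 18: fill all 5 — 0 left.
Total = 24×2 + 22×8 + 19×10 + 18×5 = 504.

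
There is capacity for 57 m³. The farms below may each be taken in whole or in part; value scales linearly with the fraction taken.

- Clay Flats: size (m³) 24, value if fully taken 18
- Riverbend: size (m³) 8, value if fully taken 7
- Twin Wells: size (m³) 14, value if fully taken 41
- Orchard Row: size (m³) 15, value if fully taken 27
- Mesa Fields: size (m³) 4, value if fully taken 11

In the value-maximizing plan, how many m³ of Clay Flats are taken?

16

Sort by value density: Twin Wells 41/14≈2.93, Mesa Fields 11/4≈2.75, Orchard Row 27/15≈1.8, Riverbend 7/8≈0.875, Clay Flats 18/24≈0.75.
Twin Wells: take in full, 14 m³ for value 41 ; 43 left.
Take all of Mesa Fields (4 m³, value 11) ; 39 m³ left.
All 15 m³ of Orchard Row fit (value 27) ; 24 remain.
Riverbend: take in full, 8 m³ for value 7 ; 16 left.
16 m³ left: a 16/24 share of Clay Flats gives 18×16/24 = 12.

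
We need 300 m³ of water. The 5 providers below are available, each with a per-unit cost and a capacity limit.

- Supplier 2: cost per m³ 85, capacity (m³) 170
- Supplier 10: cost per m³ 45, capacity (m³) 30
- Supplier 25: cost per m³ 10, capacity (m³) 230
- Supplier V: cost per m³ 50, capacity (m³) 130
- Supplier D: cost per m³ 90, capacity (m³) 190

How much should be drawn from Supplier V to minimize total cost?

Use providers in increasing cost order.
Supplier 25 (10): use full 230 ; 70 m³ to go.
Supplier 10 at 45: take all 30 m³ ; 40 still needed.
Take 40 from Supplier V at 50 to finish.
Supplier 2, Supplier D: unused.

40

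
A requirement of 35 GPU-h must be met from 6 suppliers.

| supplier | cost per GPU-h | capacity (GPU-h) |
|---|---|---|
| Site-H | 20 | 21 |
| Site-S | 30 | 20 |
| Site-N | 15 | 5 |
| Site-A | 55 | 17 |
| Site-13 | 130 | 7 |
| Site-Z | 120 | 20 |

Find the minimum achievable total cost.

Use suppliers in increasing cost order.
Site-N at 15: take all 5 GPU-h ; 30 still needed.
Site-H at 20: take all 21 GPU-h ; 9 still needed.
Site-S at 30: take 9 of its 20 ; requirement met.
Site-A, Site-Z, Site-13: unused.
Cost = 5×15 + 21×20 + 9×30 = 765.

765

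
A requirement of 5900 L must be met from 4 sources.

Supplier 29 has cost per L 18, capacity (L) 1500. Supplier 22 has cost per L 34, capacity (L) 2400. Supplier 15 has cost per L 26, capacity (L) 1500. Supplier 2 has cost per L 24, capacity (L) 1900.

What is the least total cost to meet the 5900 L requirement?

Fill from the cheapest source first.
Take 1500 from Supplier 29 at 18 — need 4400 more.
Take 1900 from Supplier 2 at 24 — need 2500 more.
Supplier 15 (26): use full 1500 — 1000 L to go.
Supplier 22 at 34: take 1000 of its 2400 — requirement met.
Cost = 1500×18 + 1900×24 + 1500×26 + 1000×34 = 145600.

145600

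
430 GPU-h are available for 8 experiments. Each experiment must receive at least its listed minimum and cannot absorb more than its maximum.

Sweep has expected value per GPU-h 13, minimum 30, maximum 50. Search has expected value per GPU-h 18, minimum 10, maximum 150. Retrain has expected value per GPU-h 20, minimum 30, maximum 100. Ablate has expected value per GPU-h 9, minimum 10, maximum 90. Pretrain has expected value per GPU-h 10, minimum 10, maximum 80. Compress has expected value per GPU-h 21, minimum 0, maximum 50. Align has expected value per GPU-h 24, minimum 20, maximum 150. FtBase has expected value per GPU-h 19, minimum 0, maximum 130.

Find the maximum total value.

8740

Meeting every minimum uses 30+10+30+10+10+0+20+0 = 110 GPU-h, leaving 320.
Rank by expected value per GPU-h: Align 24 > Compress 21 > Retrain 20 > FtBase 19 > Search 18 > Sweep 13 > Pretrain 10 > Ablate 9.
Align: +130 to 150 (cap) ; 190 left.
Compress takes 50 more to reach its cap of 50 ; 140 left.
Retrain: +70 to 100 (cap) ; 70 left.
FtBase has room for 130 more but only 70 remain, so it gets 70.
Total = 13×30 + 18×10 + 20×100 + 9×10 + 10×10 + 21×50 + 24×150 + 19×70 = 8740.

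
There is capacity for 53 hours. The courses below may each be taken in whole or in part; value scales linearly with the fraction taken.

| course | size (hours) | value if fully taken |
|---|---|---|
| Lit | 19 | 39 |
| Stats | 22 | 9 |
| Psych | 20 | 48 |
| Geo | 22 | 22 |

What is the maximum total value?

Rank by value-to-size ratio: Psych 48/20≈2.4, Lit 39/19≈2.05, Geo 22/22≈1, Stats 9/22≈0.409.
Psych: take in full, 20 hours for value 48 → 33 left.
Take all of Lit (19 hours, value 39) → 14 hours left.
Fill the last 14 hours with part of Geo: 14/22 of it earns 14.
Total value = 101.

101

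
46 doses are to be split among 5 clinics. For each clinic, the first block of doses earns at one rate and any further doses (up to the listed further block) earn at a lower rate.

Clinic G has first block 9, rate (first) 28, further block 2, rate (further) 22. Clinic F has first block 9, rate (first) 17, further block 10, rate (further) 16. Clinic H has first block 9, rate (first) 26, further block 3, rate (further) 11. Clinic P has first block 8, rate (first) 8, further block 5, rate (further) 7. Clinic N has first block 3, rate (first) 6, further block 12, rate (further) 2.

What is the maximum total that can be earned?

908

Rank every tier by rate: Clinic G/T1 28 > Clinic H/T1 26 > Clinic G/T2 22 > Clinic F/T1 17 > Clinic F/T2 16 > Clinic H/T2 11 > Clinic P/T1 8 > Clinic P/T2 7 > Clinic N/T1 6 > Clinic N/T2 2.
Fill Clinic G T1 block (9 at 28) — 37 left.
Clinic H/T1 (26): +9 — 28 left.
Clinic G T2 at 22: fill all 2 — 26 left.
Fill Clinic F T1 block (9 at 17) — 17 left.
Clinic F/T2 (16): +10 — 7 left.
Fill Clinic H T2 block (3 at 11) — 4 left.
4 remain; put them into Clinic P T1 at 8.
Total = 28×9 + 26×9 + 22×2 + 17×9 + 16×10 + 11×3 + 8×4 = 908.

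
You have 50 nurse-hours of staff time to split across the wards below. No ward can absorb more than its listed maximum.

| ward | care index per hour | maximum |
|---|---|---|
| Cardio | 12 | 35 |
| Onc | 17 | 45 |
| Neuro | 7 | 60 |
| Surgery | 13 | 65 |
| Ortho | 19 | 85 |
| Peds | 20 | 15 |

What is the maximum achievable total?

Order the wards by care index per hour: Peds 20 > Ortho 19 > Onc 17 > Surgery 13 > Cardio 12 > Neuro 7.
Give Peds 15 to hit its cap of 15 ; 35 left.
Only 35 left; Ortho takes them to reach 35.
Total = 19×35 + 20×15 = 965.

965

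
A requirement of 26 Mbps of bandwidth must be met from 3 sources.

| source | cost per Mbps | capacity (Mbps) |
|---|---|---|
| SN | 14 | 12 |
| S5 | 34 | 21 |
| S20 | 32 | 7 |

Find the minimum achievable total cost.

630

Use sources in increasing cost order.
SN (14): use full 12 ; 14 Mbps to go.
S20 at 32: take all 7 Mbps ; 7 still needed.
S5 (34): take the remaining 7 ; done.
Cost = 12×14 + 7×32 + 7×34 = 630.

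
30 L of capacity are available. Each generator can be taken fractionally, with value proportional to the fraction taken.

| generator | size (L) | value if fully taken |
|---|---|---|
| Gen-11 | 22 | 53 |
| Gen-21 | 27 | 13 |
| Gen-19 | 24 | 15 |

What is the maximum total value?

Sort by value density: Gen-11 53/22≈2.41, Gen-19 15/24≈0.625, Gen-21 13/27≈0.481.
Gen-11: take in full, 22 L for value 53 ; 8 left.
Fill the last 8 L with part of Gen-19: 8/24 of it earns 5.
Total value = 58.

58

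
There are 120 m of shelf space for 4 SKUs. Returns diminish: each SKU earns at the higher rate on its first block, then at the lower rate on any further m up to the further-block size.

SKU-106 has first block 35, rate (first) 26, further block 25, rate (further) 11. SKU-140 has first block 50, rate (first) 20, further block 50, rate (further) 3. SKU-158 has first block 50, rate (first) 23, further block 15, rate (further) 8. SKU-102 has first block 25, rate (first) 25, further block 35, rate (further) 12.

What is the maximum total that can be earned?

Rank every tier by rate: SKU-106/tier1 26 > SKU-102/tier1 25 > SKU-158/tier1 23 > SKU-140/tier1 20 > SKU-102/tier2 12 > SKU-106/tier2 11 > SKU-158/tier2 8 > SKU-140/tier2 3.
SKU-106 tier1 at 26: fill all 35 — 85 left.
SKU-102 tier1 at 25: fill all 25 — 60 left.
SKU-158/tier1 (23): +50 — 10 left.
SKU-140/tier1: +10 of 50 at 20; pool empty.
Total = 26×35 + 25×25 + 23×50 + 20×10 = 2885.

2885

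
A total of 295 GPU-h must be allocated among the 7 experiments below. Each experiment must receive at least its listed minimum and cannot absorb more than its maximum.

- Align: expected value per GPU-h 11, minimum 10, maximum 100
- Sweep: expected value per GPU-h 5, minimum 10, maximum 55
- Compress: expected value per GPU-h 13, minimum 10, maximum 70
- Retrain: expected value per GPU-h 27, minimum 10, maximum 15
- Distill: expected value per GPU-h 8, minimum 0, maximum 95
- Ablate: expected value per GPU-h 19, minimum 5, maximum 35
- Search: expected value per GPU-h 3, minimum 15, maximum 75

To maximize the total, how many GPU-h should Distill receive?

Meeting every minimum uses 10+10+10+10+0+5+15 = 60 GPU-h, leaving 235.
Highest expected value per GPU-h first: Retrain 27 > Ablate 19 > Compress 13 > Align 11 > Distill 8 > Sweep 5 > Search 3.
Retrain: +5 to 15 (cap) → 230 left.
Ablate takes 30 more to reach its cap of 35 → 200 left.
Give Compress 60 more to hit its cap of 70 → 140 left.
Align: +90 to 100 (cap) → 50 left.
Distill: +50 (room for 95) → 50. Pool exhausted.

50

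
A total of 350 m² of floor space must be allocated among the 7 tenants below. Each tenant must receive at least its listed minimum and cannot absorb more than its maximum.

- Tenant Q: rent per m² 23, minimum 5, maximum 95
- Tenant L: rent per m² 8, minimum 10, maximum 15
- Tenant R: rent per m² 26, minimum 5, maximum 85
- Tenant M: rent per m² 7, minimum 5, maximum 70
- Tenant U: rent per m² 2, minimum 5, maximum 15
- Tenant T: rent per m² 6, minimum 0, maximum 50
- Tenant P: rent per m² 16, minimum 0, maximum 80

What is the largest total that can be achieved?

Meeting every minimum uses 5+10+5+5+5+0+0 = 30 m², leaving 320.
Highest rent per m² first: Tenant R 26 > Tenant Q 23 > Tenant P 16 > Tenant L 8 > Tenant M 7 > Tenant T 6 > Tenant U 2.
Tenant R: +80 to 85 (cap) → 240 left.
Tenant Q takes 90 more to reach its cap of 95 → 150 left.
Tenant P: +80 to 80 (cap) → 70 left.
Tenant L takes 5 more to reach its cap of 15 → 65 left.
Tenant M: +65 to 70 (cap) → 0 left.
Total = 23×95 + 8×15 + 26×85 + 7×70 + 2×5 + 16×80 = 6295.

6295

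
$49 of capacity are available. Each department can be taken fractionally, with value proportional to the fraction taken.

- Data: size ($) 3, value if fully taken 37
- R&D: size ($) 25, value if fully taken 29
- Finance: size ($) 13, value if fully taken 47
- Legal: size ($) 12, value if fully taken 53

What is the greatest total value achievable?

Best value per unit of size first: Data 37/3≈12.3, Legal 53/12≈4.42, Finance 47/13≈3.62, R&D 29/25≈1.16.
Take all of Data (3 $, value 37) — 46 $ left.
Legal: take in full, 12 $ for value 53 — 34 left.
All 13 $ of Finance fit (value 47) — 21 remain.
Only 21 $ remain; take 21/25 of R&D for value 29×21/25 = 24.36.
Total value = 161.36.

161.36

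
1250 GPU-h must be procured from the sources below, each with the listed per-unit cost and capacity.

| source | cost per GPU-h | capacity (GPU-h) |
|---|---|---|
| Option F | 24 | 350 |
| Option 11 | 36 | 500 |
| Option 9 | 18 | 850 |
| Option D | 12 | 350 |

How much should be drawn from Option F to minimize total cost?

Use sources in increasing cost order.
Take 350 from Option D at 12 → need 900 more.
Option 9 at 18: take all 850 GPU-h → 50 still needed.
Option F at 24: take 50 of its 350 → requirement met.
Option 11: unused.

50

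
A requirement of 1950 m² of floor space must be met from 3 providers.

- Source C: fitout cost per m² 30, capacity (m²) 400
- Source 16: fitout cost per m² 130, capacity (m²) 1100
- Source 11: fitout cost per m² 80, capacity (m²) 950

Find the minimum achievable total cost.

166000

Cheapest first:
Source C at 30: take all 400 m² — 1550 still needed.
Take 950 from Source 11 at 80 — need 600 more.
Source 16 (130): take the remaining 600 — done.
Cost = 400×30 + 950×80 + 600×130 = 166000.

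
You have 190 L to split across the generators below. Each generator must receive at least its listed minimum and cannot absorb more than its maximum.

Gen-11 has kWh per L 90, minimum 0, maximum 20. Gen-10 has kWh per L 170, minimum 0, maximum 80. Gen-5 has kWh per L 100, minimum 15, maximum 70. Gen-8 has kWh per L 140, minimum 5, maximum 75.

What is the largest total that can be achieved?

Meeting every minimum uses 0+0+15+5 = 20 L, leaving 170.
Order the generators by kWh per L: Gen-10 170 > Gen-8 140 > Gen-5 100 > Gen-11 90.
Give Gen-10 80 more to hit its cap of 80 ; 90 left.
Gen-8: +70 to 75 (cap) ; 20 left.
Gen-5 has room for 55 more but only 20 remain, so it gets 35.
Total = 170×80 + 100×35 + 140×75 = 27600.

27600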